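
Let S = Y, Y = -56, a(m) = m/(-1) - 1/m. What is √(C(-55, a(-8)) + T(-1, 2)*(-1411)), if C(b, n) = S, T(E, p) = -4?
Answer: 2*√1397 ≈ 74.753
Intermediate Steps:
a(m) = -m - 1/m (a(m) = m*(-1) - 1/m = -m - 1/m)
S = -56
C(b, n) = -56
√(C(-55, a(-8)) + T(-1, 2)*(-1411)) = √(-56 - 4*(-1411)) = √(-56 + 5644) = √5588 = 2*√1397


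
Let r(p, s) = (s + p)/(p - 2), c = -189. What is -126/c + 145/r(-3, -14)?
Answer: 2209/51 ≈ 43.314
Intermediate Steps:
r(p, s) = (p + s)/(-2 + p)
-126/c + 145/r(-3, -14) = -126/(-189) + 145/(((-3 - 14)/(-2 - 3))) = -126*(-1/189) + 145/((-17/(-5))) = ⅔ + 145/((-⅕*(-17))) = ⅔ + 145/(17/5) = ⅔ + 145*(5/17) = ⅔ + 725/17 = 2209/51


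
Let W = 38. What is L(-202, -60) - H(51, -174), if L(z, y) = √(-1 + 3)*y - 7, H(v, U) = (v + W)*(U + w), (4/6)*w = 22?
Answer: 12542 - 60*√2 ≈ 12457.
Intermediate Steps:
w = 33 (w = (3/2)*22 = 33)
H(v, U) = (33 + U)*(38 + v) (H(v, U) = (v + 38)*(U + 33) = (38 + v)*(33 + U) = (33 + U)*(38 + v))
L(z, y) = -7 + y*√2 (L(z, y) = √2*y - 7 = y*√2 - 7 = -7 + y*√2)
L(-202, -60) - H(51, -174) = (-7 - 60*√2) - (1254 + 33*51 + 38*(-174) - 174*51) = (-7 - 60*√2) - (1254 + 1683 - 6612 - 8874) = (-7 - 60*√2) - 1*(-12549) = (-7 - 60*√2) + 12549 = 12542 - 60*√2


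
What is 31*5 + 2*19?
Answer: 193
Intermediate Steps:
31*5 + 2*19 = 155 + 38 = 193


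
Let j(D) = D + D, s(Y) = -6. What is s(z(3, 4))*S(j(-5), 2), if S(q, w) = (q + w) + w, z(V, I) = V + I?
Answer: 36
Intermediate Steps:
z(V, I) = I + V
j(D) = 2*D
S(q, w) = q + 2*w
s(z(3, 4))*S(j(-5), 2) = -6*(2*(-5) + 2*2) = -6*(-10 + 4) = -6*(-6) = 36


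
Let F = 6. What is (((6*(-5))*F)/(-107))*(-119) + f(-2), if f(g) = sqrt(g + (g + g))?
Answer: -21420/107 + I*sqrt(6) ≈ -200.19 + 2.4495*I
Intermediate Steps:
f(g) = sqrt(3)*sqrt(g) (f(g) = sqrt(g + 2*g) = sqrt(3*g) = sqrt(3)*sqrt(g))
(((6*(-5))*F)/(-107))*(-119) + f(-2) = (((6*(-5))*6)/(-107))*(-119) + sqrt(3)*sqrt(-2) = (-30*6*(-1/107))*(-119) + sqrt(3)*(I*sqrt(2)) = -180*(-1/107)*(-119) + I*sqrt(6) = (180/107)*(-119) + I*sqrt(6) = -21420/107 + I*sqrt(6)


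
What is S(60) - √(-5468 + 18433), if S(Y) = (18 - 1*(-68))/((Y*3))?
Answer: 43/90 - √12965 ≈ -113.39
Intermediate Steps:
S(Y) = 86/(3*Y) (S(Y) = (18 + 68)/((3*Y)) = 86*(1/(3*Y)) = 86/(3*Y))
S(60) - √(-5468 + 18433) = (86/3)/60 - √(-5468 + 18433) = (86/3)*(1/60) - √12965 = 43/90 - √12965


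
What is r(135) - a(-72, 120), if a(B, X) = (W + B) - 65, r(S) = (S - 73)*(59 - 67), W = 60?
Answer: -419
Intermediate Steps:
r(S) = 584 - 8*S (r(S) = (-73 + S)*(-8) = 584 - 8*S)
a(B, X) = -5 + B (a(B, X) = (60 + B) - 65 = -5 + B)
r(135) - a(-72, 120) = (584 - 8*135) - (-5 - 72) = (584 - 1080) - 1*(-77) = -496 + 77 = -419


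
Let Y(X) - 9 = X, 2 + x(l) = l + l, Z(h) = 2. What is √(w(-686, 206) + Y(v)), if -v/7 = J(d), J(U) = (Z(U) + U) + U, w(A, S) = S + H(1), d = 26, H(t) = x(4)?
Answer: I*√157 ≈ 12.53*I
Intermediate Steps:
x(l) = -2 + 2*l (x(l) = -2 + (l + l) = -2 + 2*l)
H(t) = 6 (H(t) = -2 + 2*4 = -2 + 8 = 6)
w(A, S) = 6 + S (w(A, S) = S + 6 = 6 + S)
J(U) = 2 + 2*U (J(U) = (2 + U) + U = 2 + 2*U)
v = -378 (v = -7*(2 + 2*26) = -7*(2 + 52) = -7*54 = -378)
Y(X) = 9 + X
√(w(-686, 206) + Y(v)) = √((6 + 206) + (9 - 378)) = √(212 - 369) = √(-157) = I*√157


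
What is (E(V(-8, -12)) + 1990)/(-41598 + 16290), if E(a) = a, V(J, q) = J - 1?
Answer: -1981/25308 ≈ -0.078276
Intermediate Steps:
V(J, q) = -1 + J
(E(V(-8, -12)) + 1990)/(-41598 + 16290) = ((-1 - 8) + 1990)/(-41598 + 16290) = (-9 + 1990)/(-25308) = 1981*(-1/25308) = -1981/25308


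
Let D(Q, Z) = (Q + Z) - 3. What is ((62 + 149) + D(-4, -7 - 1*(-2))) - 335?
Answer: -136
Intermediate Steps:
D(Q, Z) = -3 + Q + Z
((62 + 149) + D(-4, -7 - 1*(-2))) - 335 = ((62 + 149) + (-3 - 4 + (-7 - 1*(-2)))) - 335 = (211 + (-3 - 4 + (-7 + 2))) - 335 = (211 + (-3 - 4 - 5)) - 335 = (211 - 12) - 335 = 199 - 335 = -136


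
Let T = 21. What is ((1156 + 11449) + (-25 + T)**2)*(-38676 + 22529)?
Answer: -203791287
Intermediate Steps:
((1156 + 11449) + (-25 + T)**2)*(-38676 + 22529) = ((1156 + 11449) + (-25 + 21)**2)*(-38676 + 22529) = (12605 + (-4)**2)*(-16147) = (12605 + 16)*(-16147) = 12621*(-16147) = -203791287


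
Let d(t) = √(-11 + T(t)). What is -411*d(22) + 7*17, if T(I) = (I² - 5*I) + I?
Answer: 119 - 411*√385 ≈ -7945.4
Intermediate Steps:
T(I) = I² - 4*I
d(t) = √(-11 + t*(-4 + t))
-411*d(22) + 7*17 = -411*√(-11 + 22*(-4 + 22)) + 7*17 = -411*√(-11 + 22*18) + 119 = -411*√(-11 + 396) + 119 = -411*√385 + 119 = 119 - 411*√385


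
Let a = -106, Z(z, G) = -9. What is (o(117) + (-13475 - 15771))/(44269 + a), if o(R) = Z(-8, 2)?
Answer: -29255/44163 ≈ -0.66243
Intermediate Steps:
o(R) = -9
(o(117) + (-13475 - 15771))/(44269 + a) = (-9 + (-13475 - 15771))/(44269 - 106) = (-9 - 29246)/44163 = -29255*1/44163 = -29255/44163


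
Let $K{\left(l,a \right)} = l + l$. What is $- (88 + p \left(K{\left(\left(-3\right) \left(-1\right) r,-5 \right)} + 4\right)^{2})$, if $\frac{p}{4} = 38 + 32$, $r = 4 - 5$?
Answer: $-1208$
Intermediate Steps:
$r = -1$
$K{\left(l,a \right)} = 2 l$
$p = 280$ ($p = 4 \left(38 + 32\right) = 4 \cdot 70 = 280$)
$- (88 + p \left(K{\left(\left(-3\right) \left(-1\right) r,-5 \right)} + 4\right)^{2}) = - (88 + 280 \left(2 \left(-3\right) \left(-1\right) \left(-1\right) + 4\right)^{2}) = - (88 + 280 \left(2 \cdot 3 \left(-1\right) + 4\right)^{2}) = - (88 + 280 \left(2 \left(-3\right) + 4\right)^{2}) = - (88 + 280 \left(-6 + 4\right)^{2}) = - (88 + 280 \left(-2\right)^{2}) = - (88 + 280 \cdot 4) = - (88 + 1120) = \left(-1\right) 1208 = -1208$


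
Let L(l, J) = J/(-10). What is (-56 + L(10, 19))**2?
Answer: 335241/100 ≈ 3352.4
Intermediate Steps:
L(l, J) = -J/10 (L(l, J) = J*(-1/10) = -J/10)
(-56 + L(10, 19))**2 = (-56 - 1/10*19)**2 = (-56 - 19/10)**2 = (-579/10)**2 = 335241/100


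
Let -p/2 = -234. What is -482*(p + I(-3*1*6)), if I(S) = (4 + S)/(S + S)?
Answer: -2031871/9 ≈ -2.2576e+5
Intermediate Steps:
I(S) = (4 + S)/(2*S) (I(S) = (4 + S)/((2*S)) = (4 + S)*(1/(2*S)) = (4 + S)/(2*S))
p = 468 (p = -2*(-234) = 468)
-482*(p + I(-3*1*6)) = -482*(468 + (4 - 3*1*6)/(2*((-3*1*6)))) = -482*(468 + (4 - 3*6)/(2*((-3*6)))) = -482*(468 + (½)*(4 - 18)/(-18)) = -482*(468 + (½)*(-1/18)*(-14)) = -482*(468 + 7/18) = -482*8431/18 = -2031871/9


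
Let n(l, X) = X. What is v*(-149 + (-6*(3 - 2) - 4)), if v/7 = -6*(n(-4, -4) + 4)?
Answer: 0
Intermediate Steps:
v = 0 (v = 7*(-6*(-4 + 4)) = 7*(-6*0) = 7*0 = 0)
v*(-149 + (-6*(3 - 2) - 4)) = 0*(-149 + (-6*(3 - 2) - 4)) = 0*(-149 + (-6*1 - 4)) = 0*(-149 + (-6 - 4)) = 0*(-149 - 10) = 0*(-159) = 0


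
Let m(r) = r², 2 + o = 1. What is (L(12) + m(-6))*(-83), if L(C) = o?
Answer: -2905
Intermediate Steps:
o = -1 (o = -2 + 1 = -1)
L(C) = -1
(L(12) + m(-6))*(-83) = (-1 + (-6)²)*(-83) = (-1 + 36)*(-83) = 35*(-83) = -2905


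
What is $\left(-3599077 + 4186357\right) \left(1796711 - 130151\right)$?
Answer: $978737356800$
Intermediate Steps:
$\left(-3599077 + 4186357\right) \left(1796711 - 130151\right) = 587280 \cdot 1666560 = 978737356800$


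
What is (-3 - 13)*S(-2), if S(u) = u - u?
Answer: 0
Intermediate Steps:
S(u) = 0
(-3 - 13)*S(-2) = (-3 - 13)*0 = -16*0 = 0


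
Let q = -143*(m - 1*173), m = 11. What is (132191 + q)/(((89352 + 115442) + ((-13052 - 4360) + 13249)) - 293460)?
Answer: -155357/92829 ≈ -1.6736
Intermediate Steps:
q = 23166 (q = -143*(11 - 1*173) = -143*(11 - 173) = -143*(-162) = 23166)
(132191 + q)/(((89352 + 115442) + ((-13052 - 4360) + 13249)) - 293460) = (132191 + 23166)/(((89352 + 115442) + ((-13052 - 4360) + 13249)) - 293460) = 155357/((204794 + (-17412 + 13249)) - 293460) = 155357/((204794 - 4163) - 293460) = 155357/(200631 - 293460) = 155357/(-92829) = 155357*(-1/92829) = -155357/92829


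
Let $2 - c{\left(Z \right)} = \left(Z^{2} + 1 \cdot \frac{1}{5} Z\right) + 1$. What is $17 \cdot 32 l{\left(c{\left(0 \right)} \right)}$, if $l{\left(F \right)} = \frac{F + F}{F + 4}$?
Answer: $\frac{1088}{5} \approx 217.6$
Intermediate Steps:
$c{\left(Z \right)} = 1 - Z^{2} - \frac{Z}{5}$ ($c{\left(Z \right)} = 2 - \left(\left(Z^{2} + 1 \cdot \frac{1}{5} Z\right) + 1\right) = 2 - \left(\left(Z^{2} + \frac{Z}{5}\right) + 1\right) = 2 - \left(1 + Z^{2} + \frac{Z}{5}\right) = 1 - Z^{2} - \frac{Z}{5}$)
$l{\left(F \right)} = \frac{2 F}{4 + F}$
$17 \cdot 32 l{\left(c{\left(0 \right)} \right)} = 17 \cdot 32 \frac{2 \left(1 - 0^{2} - 0\right)}{4 - -1} = 544 \frac{2 \left(1 - 0 + 0\right)}{4 + \left(1 - 0 + 0\right)} = 544 \frac{2 \left(1 + 0 + 0\right)}{4 + \left(1 + 0 + 0\right)} = 544 \cdot 2 \cdot 1 \frac{1}{4 + 1} = 544 \cdot 2 \cdot 1 \cdot \frac{1}{5} = 544 \cdot \frac{2}{5} = \frac{1088}{5}$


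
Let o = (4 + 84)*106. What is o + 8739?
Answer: 18067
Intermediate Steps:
o = 9328 (o = 88*106 = 9328)
o + 8739 = 9328 + 8739 = 18067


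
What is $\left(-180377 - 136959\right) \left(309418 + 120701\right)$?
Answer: $-136492242984$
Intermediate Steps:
$\left(-180377 - 136959\right) \left(309418 + 120701\right) = \left(-180377 - 136959\right) 430119 = \left(-317336\right) 430119 = -136492242984$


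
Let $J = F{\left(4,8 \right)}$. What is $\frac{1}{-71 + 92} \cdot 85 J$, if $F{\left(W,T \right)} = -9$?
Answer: $- \frac{255}{7} \approx -36.429$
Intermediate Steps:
$J = -9$
$\frac{1}{-71 + 92} \cdot 85 J = \frac{1}{-71 + 92} \cdot 85 \left(-9\right) = \frac{1}{21} \cdot 85 \left(-9\right) = \frac{85}{21} \left(-9\right) = - \frac{255}{7}$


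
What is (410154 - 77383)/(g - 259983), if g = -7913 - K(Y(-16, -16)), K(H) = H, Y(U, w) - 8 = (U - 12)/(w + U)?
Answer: -2662168/2143239 ≈ -1.2421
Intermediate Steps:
Y(U, w) = 8 + (-12 + U)/(U + w) (Y(U, w) = 8 + (U - 12)/(w + U) = 8 + (-12 + U)/(U + w))
g = -63375/8 (g = -7913 - (-12 + 8*(-16) + 9*(-16))/(-16 - 16) = -7913 - (-12 - 128 - 144)/(-32) = -7913 - (-1)*(-284)/32 = -7913 - 1*71/8 = -7913 - 71/8 = -63375/8 ≈ -7921.9)
(410154 - 77383)/(g - 259983) = (410154 - 77383)/(-63375/8 - 259983) = 332771/(-2143239/8) = 332771*(-8/2143239) = -2662168/2143239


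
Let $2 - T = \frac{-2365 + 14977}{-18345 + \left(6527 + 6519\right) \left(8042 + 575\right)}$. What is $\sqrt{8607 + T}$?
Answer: $\frac{\sqrt{108762174733425465077}}{112399037} \approx 92.785$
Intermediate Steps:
$T = \frac{224785462}{112399037}$ ($T = 2 - \frac{-2365 + 14977}{-18345 + \left(6527 + 6519\right) \left(8042 + 575\right)} = 2 - \frac{12612}{-18345 + 13046 \cdot 8617} = 2 - \frac{12612}{-18345 + 112417382} = 2 - \frac{12612}{112399037} = \frac{224785462}{112399037} \approx 1.9999$)
$\sqrt{8607 + T} = \sqrt{8607 + \frac{224785462}{112399037}} = \sqrt{\frac{967643296921}{112399037}} = \frac{\sqrt{108762174733425465077}}{112399037}$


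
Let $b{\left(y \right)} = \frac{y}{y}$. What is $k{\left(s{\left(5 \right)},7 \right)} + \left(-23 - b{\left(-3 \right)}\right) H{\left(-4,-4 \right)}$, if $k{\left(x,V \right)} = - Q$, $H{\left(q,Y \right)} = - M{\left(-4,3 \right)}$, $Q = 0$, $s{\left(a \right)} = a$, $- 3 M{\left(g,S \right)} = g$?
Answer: $32$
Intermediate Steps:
$M{\left(g,S \right)} = - \frac{g}{3}$
$b{\left(y \right)} = 1$
$H{\left(q,Y \right)} = - \frac{4}{3}$ ($H{\left(q,Y \right)} = - \frac{\left(-1\right) \left(-4\right)}{3} = \left(-1\right) \frac{4}{3} = - \frac{4}{3}$)
$k{\left(x,V \right)} = 0$ ($k{\left(x,V \right)} = \left(-1\right) 0 = 0$)
$k{\left(s{\left(5 \right)},7 \right)} + \left(-23 - b{\left(-3 \right)}\right) H{\left(-4,-4 \right)} = 0 + \left(-23 - 1\right) \left(- \frac{4}{3}\right) = 0 - -32 = 0 + 32 = 32$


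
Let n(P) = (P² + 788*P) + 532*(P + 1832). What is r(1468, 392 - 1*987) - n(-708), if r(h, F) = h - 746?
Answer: -540606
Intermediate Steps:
r(h, F) = -746 + h
n(P) = 974624 + P² + 1320*P (n(P) = (P² + 788*P) + 532*(1832 + P) = (P² + 788*P) + (974624 + 532*P) = 974624 + P² + 1320*P)
r(1468, 392 - 1*987) - n(-708) = (-746 + 1468) - (974624 + (-708)² + 1320*(-708)) = 722 - (974624 + 501264 - 934560) = 722 - 1*541328 = 722 - 541328 = -540606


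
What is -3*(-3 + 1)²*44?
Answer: -528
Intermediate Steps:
-3*(-3 + 1)²*44 = -3*(-2)²*44 = -3*4*44 = -12*44 = -528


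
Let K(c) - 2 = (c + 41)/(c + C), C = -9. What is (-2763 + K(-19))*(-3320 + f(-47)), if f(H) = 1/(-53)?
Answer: 6803532065/742 ≈ 9.1692e+6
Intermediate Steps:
f(H) = -1/53
K(c) = 2 + (41 + c)/(-9 + c) (K(c) = 2 + (c + 41)/(c - 9) = 2 + (41 + c)/(-9 + c))
(-2763 + K(-19))*(-3320 + f(-47)) = (-2763 + (23 + 3*(-19))/(-9 - 19))*(-3320 - 1/53) = (-2763 + (23 - 57)/(-28))*(-175961/53) = (-2763 - 1/28*(-34))*(-175961/53) = (-2763 + 17/14)*(-175961/53) = -38665/14*(-175961/53) = 6803532065/742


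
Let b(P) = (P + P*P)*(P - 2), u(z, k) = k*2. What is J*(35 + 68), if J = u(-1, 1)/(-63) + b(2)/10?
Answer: -206/63 ≈ -3.2698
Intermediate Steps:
u(z, k) = 2*k
b(P) = (-2 + P)*(P + P²) (b(P) = (P + P²)*(-2 + P) = (-2 + P)*(P + P²))
J = -2/63 (J = (2*1)/(-63) + (2*(-2 + 2² - 1*2))/10 = 2*(-1/63) + (2*(-2 + 4 - 2))*(⅒) = -2/63 + (2*0)*(⅒) = -2/63 + 0*(⅒) = -2/63 + 0 = -2/63 ≈ -0.031746)
J*(35 + 68) = -2*(35 + 68)/63 = -2/63*103 = -206/63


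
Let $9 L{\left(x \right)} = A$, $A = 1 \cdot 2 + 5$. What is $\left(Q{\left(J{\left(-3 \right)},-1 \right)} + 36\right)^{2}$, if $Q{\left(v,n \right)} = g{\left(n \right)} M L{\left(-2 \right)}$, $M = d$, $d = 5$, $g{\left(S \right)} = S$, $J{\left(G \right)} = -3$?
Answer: $\frac{83521}{81} \approx 1031.1$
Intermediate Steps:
$A = 7$ ($A = 2 + 5 = 7$)
$L{\left(x \right)} = \frac{7}{9}$ ($L{\left(x \right)} = \frac{1}{9} \cdot 7 = \frac{7}{9}$)
$M = 5$
$Q{\left(v,n \right)} = \frac{35 n}{9}$ ($Q{\left(v,n \right)} = n 5 \cdot \frac{7}{9} = 5 n \frac{7}{9} = \frac{35 n}{9}$)
$\left(Q{\left(J{\left(-3 \right)},-1 \right)} + 36\right)^{2} = \left(\frac{35}{9} \left(-1\right) + 36\right)^{2} = \left(- \frac{35}{9} + 36\right)^{2} = \left(\frac{289}{9}\right)^{2} = \frac{83521}{81}$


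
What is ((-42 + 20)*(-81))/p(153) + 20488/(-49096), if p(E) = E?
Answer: 68917/6137 ≈ 11.230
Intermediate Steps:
((-42 + 20)*(-81))/p(153) + 20488/(-49096) = ((-42 + 20)*(-81))/153 + 20488/(-49096) = -22*(-81)*(1/153) + 20488*(-1/49096) = 1782*(1/153) - 2561/6137 = 198/17 - 2561/6137 = 68917/6137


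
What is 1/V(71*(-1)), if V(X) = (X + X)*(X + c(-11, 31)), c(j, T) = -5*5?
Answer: 1/13632 ≈ 7.3357e-5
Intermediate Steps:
c(j, T) = -25
V(X) = 2*X*(-25 + X) (V(X) = (X + X)*(X - 25) = (2*X)*(-25 + X) = 2*X*(-25 + X))
1/V(71*(-1)) = 1/(2*(71*(-1))*(-25 + 71*(-1))) = 1/(2*(-71)*(-25 - 71)) = 1/(2*(-71)*(-96)) = 1/13632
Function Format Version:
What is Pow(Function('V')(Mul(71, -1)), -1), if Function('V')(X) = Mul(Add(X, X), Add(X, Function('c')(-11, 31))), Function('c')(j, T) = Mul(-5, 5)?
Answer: Rational(1, 13632) ≈ 7.3357e-5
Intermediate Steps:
Function('c')(j, T) = -25
Function('V')(X) = Mul(2, X, Add(-25, X)) (Function('V')(X) = Mul(Add(X, X), Add(X, -25)) = Mul(Mul(2, X), Add(-25, X)) = Mul(2, X, Add(-25, X)))
Pow(Function('V')(Mul(71, -1)), -1) = Pow(Mul(2, Mul(71, -1), Add(-25, Mul(71, -1))), -1) = Pow(Mul(2, -71, Add(-25, -71)), -1) = Pow(Mul(2, -71, -96), -1) = Pow(13632, -1) = Rational(1, 13632)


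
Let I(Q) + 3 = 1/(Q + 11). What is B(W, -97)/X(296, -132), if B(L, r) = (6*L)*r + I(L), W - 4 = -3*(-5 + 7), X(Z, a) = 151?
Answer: 10450/1359 ≈ 7.6895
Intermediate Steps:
I(Q) = -3 + 1/(11 + Q) (I(Q) = -3 + 1/(Q + 11) = -3 + 1/(11 + Q))
W = -2 (W = 4 - 3*(-5 + 7) = 4 - 3*2 = 4 - 6 = -2)
B(L, r) = (-32 - 3*L)/(11 + L) + 6*L*r (B(L, r) = (6*L)*r + (-32 - 3*L)/(11 + L) = 6*L*r + (-32 - 3*L)/(11 + L) = (-32 - 3*L)/(11 + L) + 6*L*r)
B(W, -97)/X(296, -132) = ((-32 - 3*(-2) + 6*(-2)*(-97)*(11 - 2))/(11 - 2))/151 = ((-32 + 6 + 6*(-2)*(-97)*9)/9)*(1/151) = ((-32 + 6 + 10476)/9)*(1/151) = ((1/9)*10450)*(1/151) = (10450/9)*(1/151) = 10450/1359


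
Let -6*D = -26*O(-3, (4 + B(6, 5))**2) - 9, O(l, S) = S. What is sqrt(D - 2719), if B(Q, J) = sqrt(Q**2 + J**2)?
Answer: sqrt(-85818 + 1248*sqrt(61))/6 ≈ 45.968*I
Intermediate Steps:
B(Q, J) = sqrt(J**2 + Q**2)
D = 3/2 + 13*(4 + sqrt(61))**2/3 (D = -(-26*(4 + sqrt(5**2 + 6**2))**2 - 9)/6 = -(-26*(4 + sqrt(25 + 36))**2 - 9)/6 = -(-26*(4 + sqrt(61))**2 - 9)/6 = -(-9 - 26*(4 + sqrt(61))**2)/6 = 3/2 + 13*(4 + sqrt(61))**2/3 ≈ 605.92)
sqrt(D - 2719) = sqrt((2011/6 + 104*sqrt(61)/3) - 2719) = sqrt(-14303/6 + 104*sqrt(61)/3)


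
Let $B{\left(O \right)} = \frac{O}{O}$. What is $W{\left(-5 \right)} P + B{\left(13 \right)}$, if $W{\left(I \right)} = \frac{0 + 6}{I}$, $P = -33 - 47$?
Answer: $97$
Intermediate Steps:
$P = -80$
$W{\left(I \right)} = \frac{6}{I}$
$B{\left(O \right)} = 1$
$W{\left(-5 \right)} P + B{\left(13 \right)} = \frac{6}{-5} \left(-80\right) + 1 = 6 \left(- \frac{1}{5}\right) \left(-80\right) + 1 = \left(- \frac{6}{5}\right) \left(-80\right) + 1 = 96 + 1 = 97$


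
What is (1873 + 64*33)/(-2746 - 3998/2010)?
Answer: -4004925/2761729 ≈ -1.4502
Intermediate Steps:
(1873 + 64*33)/(-2746 - 3998/2010) = (1873 + 2112)/(-2746 - 3998*1/2010) = 3985/(-2746 - 1999/1005) = 3985/(-2761729/1005) = 3985*(-1005/2761729) = -4004925/2761729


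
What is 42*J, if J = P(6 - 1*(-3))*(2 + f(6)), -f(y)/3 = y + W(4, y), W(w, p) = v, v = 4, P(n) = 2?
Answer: -2352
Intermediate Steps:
W(w, p) = 4
f(y) = -12 - 3*y (f(y) = -3*(y + 4) = -3*(4 + y) = -12 - 3*y)
J = -56 (J = 2*(2 + (-12 - 3*6)) = 2*(2 + (-12 - 18)) = 2*(2 - 30) = 2*(-28) = -56)
42*J = 42*(-56) = -2352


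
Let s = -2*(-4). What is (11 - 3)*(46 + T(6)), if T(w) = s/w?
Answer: 1136/3 ≈ 378.67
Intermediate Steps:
s = 8
T(w) = 8/w
(11 - 3)*(46 + T(6)) = (11 - 3)*(46 + 8/6) = 8*(46 + 8*(1/6)) = 8*(46 + 4/3) = 8*(142/3) = 1136/3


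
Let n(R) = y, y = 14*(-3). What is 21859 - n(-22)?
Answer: 21901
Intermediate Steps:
y = -42
n(R) = -42
21859 - n(-22) = 21859 - 1*(-42) = 21859 + 42 = 21901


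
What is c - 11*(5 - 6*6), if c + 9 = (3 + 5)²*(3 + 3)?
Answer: 716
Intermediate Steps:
c = 375 (c = -9 + (3 + 5)²*(3 + 3) = -9 + 8²*6 = -9 + 64*6 = -9 + 384 = 375)
c - 11*(5 - 6*6) = 375 - 11*(5 - 6*6) = 375 - 11*(5 - 36) = 375 - 11*(-31) = 375 + 341 = 716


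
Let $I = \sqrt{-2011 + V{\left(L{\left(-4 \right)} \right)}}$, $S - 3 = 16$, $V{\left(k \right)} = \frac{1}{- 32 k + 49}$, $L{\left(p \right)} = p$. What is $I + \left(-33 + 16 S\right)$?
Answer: $271 + \frac{19 i \sqrt{174522}}{177} \approx 271.0 + 44.844 i$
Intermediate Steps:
$V{\left(k \right)} = \frac{1}{49 - 32 k}$
$S = 19$ ($S = 3 + 16 = 19$)
$I = \frac{19 i \sqrt{174522}}{177}$ ($I = \sqrt{-2011 - \frac{1}{-49 + 32 \left(-4\right)}} = \sqrt{-2011 - \frac{1}{-49 - 128}} = \sqrt{-2011 - \frac{1}{-177}} = \sqrt{-2011 - - \frac{1}{177}} = \sqrt{-2011 + \frac{1}{177}} = \sqrt{- \frac{355946}{177}} = \frac{19 i \sqrt{174522}}{177} \approx 44.844 i$)
$I + \left(-33 + 16 S\right) = \frac{19 i \sqrt{174522}}{177} + \left(-33 + 16 \cdot 19\right) = \frac{19 i \sqrt{174522}}{177} + \left(-33 + 304\right) = \frac{19 i \sqrt{174522}}{177} + 271 = 271 + \frac{19 i \sqrt{174522}}{177}$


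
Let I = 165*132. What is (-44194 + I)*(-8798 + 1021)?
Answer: 174313678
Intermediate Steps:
I = 21780
(-44194 + I)*(-8798 + 1021) = (-44194 + 21780)*(-8798 + 1021) = -22414*(-7777) = 174313678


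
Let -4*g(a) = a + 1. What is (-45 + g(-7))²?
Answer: 7569/4 ≈ 1892.3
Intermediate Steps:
g(a) = -¼ - a/4 (g(a) = -(a + 1)/4 = -(1 + a)/4 = -¼ - a/4)
(-45 + g(-7))² = (-45 + (-¼ - ¼*(-7)))² = (-45 + (-¼ + 7/4))² = (-45 + 3/2)² = (-87/2)² = 7569/4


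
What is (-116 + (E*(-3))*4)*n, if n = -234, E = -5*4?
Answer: -29016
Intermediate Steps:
E = -20
(-116 + (E*(-3))*4)*n = (-116 - 20*(-3)*4)*(-234) = (-116 + 60*4)*(-234) = (-116 + 240)*(-234) = 124*(-234) = -29016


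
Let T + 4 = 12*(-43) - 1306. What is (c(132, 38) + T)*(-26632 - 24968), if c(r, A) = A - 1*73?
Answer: 96027600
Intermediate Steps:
c(r, A) = -73 + A (c(r, A) = A - 73 = -73 + A)
T = -1826 (T = -4 + (12*(-43) - 1306) = -4 + (-516 - 1306) = -4 - 1822 = -1826)
(c(132, 38) + T)*(-26632 - 24968) = ((-73 + 38) - 1826)*(-26632 - 24968) = (-35 - 1826)*(-51600) = -1861*(-51600) = 96027600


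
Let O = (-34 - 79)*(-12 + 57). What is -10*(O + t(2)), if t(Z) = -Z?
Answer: 50870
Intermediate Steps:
O = -5085 (O = -113*45 = -5085)
-10*(O + t(2)) = -10*(-5085 - 1*2) = -10*(-5085 - 2) = -10*(-5087) = 50870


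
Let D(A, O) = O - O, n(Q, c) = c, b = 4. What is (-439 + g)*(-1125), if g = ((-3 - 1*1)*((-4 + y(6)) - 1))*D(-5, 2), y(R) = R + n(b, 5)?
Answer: 493875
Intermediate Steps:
y(R) = 5 + R (y(R) = R + 5 = 5 + R)
D(A, O) = 0
g = 0 (g = ((-3 - 1*1)*((-4 + (5 + 6)) - 1))*0 = ((-3 - 1)*((-4 + 11) - 1))*0 = -4*(7 - 1)*0 = -4*6*0 = -24*0 = 0)
(-439 + g)*(-1125) = (-439 + 0)*(-1125) = -439*(-1125) = 493875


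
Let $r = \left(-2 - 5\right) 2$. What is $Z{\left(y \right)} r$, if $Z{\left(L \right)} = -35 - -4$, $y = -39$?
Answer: $434$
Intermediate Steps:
$r = -14$ ($r = \left(-7\right) 2 = -14$)
$Z{\left(L \right)} = -31$ ($Z{\left(L \right)} = -35 + 4 = -31$)
$Z{\left(y \right)} r = \left(-31\right) \left(-14\right) = 434$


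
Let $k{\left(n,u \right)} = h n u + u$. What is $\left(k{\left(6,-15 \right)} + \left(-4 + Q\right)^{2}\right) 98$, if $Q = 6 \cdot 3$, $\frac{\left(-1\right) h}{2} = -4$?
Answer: $-52822$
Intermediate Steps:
$h = 8$ ($h = \left(-2\right) \left(-4\right) = 8$)
$Q = 18$
$k{\left(n,u \right)} = u + 8 n u$ ($k{\left(n,u \right)} = 8 n u + u = u + 8 n u$)
$\left(k{\left(6,-15 \right)} + \left(-4 + Q\right)^{2}\right) 98 = \left(- 15 \left(1 + 8 \cdot 6\right) + \left(-4 + 18\right)^{2}\right) 98 = \left(- 15 \left(1 + 48\right) + 14^{2}\right) 98 = \left(\left(-15\right) 49 + 196\right) 98 = \left(-735 + 196\right) 98 = \left(-539\right) 98 = -52822$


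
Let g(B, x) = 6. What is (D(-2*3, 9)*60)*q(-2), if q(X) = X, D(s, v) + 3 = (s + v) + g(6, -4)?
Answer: -720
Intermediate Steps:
D(s, v) = 3 + s + v (D(s, v) = -3 + ((s + v) + 6) = -3 + (6 + s + v) = 3 + s + v)
(D(-2*3, 9)*60)*q(-2) = ((3 - 2*3 + 9)*60)*(-2) = ((3 - 6 + 9)*60)*(-2) = (6*60)*(-2) = 360*(-2) = -720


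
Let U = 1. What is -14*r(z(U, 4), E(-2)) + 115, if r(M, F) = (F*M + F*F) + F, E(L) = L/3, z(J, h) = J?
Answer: 1147/9 ≈ 127.44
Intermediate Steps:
E(L) = L/3 (E(L) = L*(⅓) = L/3)
r(M, F) = F + F² + F*M (r(M, F) = (F*M + F²) + F = (F² + F*M) + F = F + F² + F*M)
-14*r(z(U, 4), E(-2)) + 115 = -14*(⅓)*(-2)*(1 + (⅓)*(-2) + 1) + 115 = -(-28)*(1 - ⅔ + 1)/3 + 115 = -(-28)*4/(3*3) + 115 = -14*(-8/9) + 115 = 112/9 + 115 = 1147/9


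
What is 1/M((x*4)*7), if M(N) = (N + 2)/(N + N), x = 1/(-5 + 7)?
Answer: 7/4 ≈ 1.7500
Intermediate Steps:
x = 1/2 ≈ 0.50000
M(N) = (2 + N)/(2*N) (M(N) = (2 + N)/((2*N)) = (2 + N)*(1/(2*N)) = (2 + N)/(2*N))
1/M((x*4)*7) = 1/((2 + ((1/2)*4)*7)/(2*((((1/2)*4)*7)))) = 1/((2 + 2*7)/(2*((2*7)))) = 1/((1/2)*(2 + 14)/14) = 1/((1/2)*(1/14)*16) = 1/(4/7) = 7/4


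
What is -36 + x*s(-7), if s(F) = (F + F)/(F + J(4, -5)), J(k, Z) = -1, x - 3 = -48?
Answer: -459/4 ≈ -114.75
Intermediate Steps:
x = -45 (x = 3 - 48 = -45)
s(F) = 2*F/(-1 + F) (s(F) = (F + F)/(F - 1) = (2*F)/(-1 + F) = 2*F/(-1 + F))
-36 + x*s(-7) = -36 - 90*(-7)/(-1 - 7) = -36 - 90*(-7)/(-8) = -36 - 90*(-7)*(-1)/8 = -36 - 45*7/4 = -36 - 315/4 = -459/4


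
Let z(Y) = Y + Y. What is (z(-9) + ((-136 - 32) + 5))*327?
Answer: -59187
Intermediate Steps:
z(Y) = 2*Y
(z(-9) + ((-136 - 32) + 5))*327 = (2*(-9) + ((-136 - 32) + 5))*327 = (-18 + (-168 + 5))*327 = (-18 - 163)*327 = -181*327 = -59187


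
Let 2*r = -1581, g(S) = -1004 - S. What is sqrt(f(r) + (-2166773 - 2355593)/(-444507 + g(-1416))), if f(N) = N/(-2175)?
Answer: 101*sqrt(685937945806)/25757510 ≈ 3.2476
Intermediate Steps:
r = -1581/2 (r = (1/2)*(-1581) = -1581/2 ≈ -790.50)
f(N) = -N/2175 (f(N) = N*(-1/2175) = -N/2175)
sqrt(f(r) + (-2166773 - 2355593)/(-444507 + g(-1416))) = sqrt(-1/2175*(-1581/2) + (-2166773 - 2355593)/(-444507 + (-1004 - 1*(-1416)))) = sqrt(527/1450 - 4522366/(-444507 + (-1004 + 1416))) = sqrt(527/1450 - 4522366/(-444507 + 412)) = sqrt(527/1450 - 4522366/(-444095)) = sqrt(527/1450 - 4522366*(-1/444095)) = sqrt(527/1450 + 4522366/444095) = sqrt(1358293753/128787550) = 101*sqrt(685937945806)/25757510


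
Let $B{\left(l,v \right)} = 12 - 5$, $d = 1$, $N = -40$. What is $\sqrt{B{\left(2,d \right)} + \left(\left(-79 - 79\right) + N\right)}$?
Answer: $i \sqrt{191} \approx 13.82 i$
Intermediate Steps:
$B{\left(l,v \right)} = 7$ ($B{\left(l,v \right)} = 12 - 5 = 7$)
$\sqrt{B{\left(2,d \right)} + \left(\left(-79 - 79\right) + N\right)} = \sqrt{7 - 198} = \sqrt{-191} = i \sqrt{191}$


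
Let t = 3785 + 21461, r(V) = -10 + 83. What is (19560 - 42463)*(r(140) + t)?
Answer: -579881057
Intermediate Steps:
r(V) = 73
t = 25246
(19560 - 42463)*(r(140) + t) = (19560 - 42463)*(73 + 25246) = -22903*25319 = -579881057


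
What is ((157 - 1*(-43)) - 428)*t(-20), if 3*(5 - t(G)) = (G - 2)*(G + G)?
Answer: 65740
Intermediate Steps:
t(G) = 5 - 2*G*(-2 + G)/3 (t(G) = 5 - (G - 2)*(G + G)/3 = 5 - (-2 + G)*2*G/3 = 5 - 2*G*(-2 + G)/3)
((157 - 1*(-43)) - 428)*t(-20) = ((157 - 1*(-43)) - 428)*(5 - ⅔*(-20)² + (4/3)*(-20)) = ((157 + 43) - 428)*(5 - ⅔*400 - 80/3) = (200 - 428)*(5 - 800/3 - 80/3) = -228*(-865/3) = 65740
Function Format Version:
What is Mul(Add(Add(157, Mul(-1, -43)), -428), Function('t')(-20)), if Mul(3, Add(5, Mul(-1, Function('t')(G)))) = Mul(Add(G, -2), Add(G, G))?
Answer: 65740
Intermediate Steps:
Function('t')(G) = Add(5, Mul(Rational(-2, 3), G, Add(-2, G))) (Function('t')(G) = Add(5, Mul(Rational(-1, 3), Mul(Add(G, -2), Add(G, G)))) = Add(5, Mul(Rational(-1, 3), Mul(Add(-2, G), Mul(2, G)))) = Add(5, Mul(Rational(-1, 3), Mul(2, G, Add(-2, G)))) = Add(5, Mul(Rational(-2, 3), G, Add(-2, G))))
Mul(Add(Add(157, Mul(-1, -43)), -428), Function('t')(-20)) = Mul(Add(Add(157, Mul(-1, -43)), -428), Add(5, Mul(Rational(-2, 3), Pow(-20, 2)), Mul(Rational(4, 3), -20))) = Mul(Add(Add(157, 43), -428), Add(5, Mul(Rational(-2, 3), 400), Rational(-80, 3))) = Mul(Add(200, -428), Add(5, Rational(-800, 3), Rational(-80, 3))) = Mul(-228, Rational(-865, 3)) = 65740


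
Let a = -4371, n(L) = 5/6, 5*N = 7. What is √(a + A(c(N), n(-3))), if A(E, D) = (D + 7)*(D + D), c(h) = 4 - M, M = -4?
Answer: I*√156886/6 ≈ 66.015*I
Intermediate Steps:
N = 7/5 (N = (⅕)*7 = 7/5 ≈ 1.4000)
n(L) = ⅚ (n(L) = 5*(⅙) = ⅚)
c(h) = 8 (c(h) = 4 - 1*(-4) = 4 + 4 = 8)
A(E, D) = 2*D*(7 + D) (A(E, D) = (7 + D)*(2*D) = 2*D*(7 + D))
√(a + A(c(N), n(-3))) = √(-4371 + 2*(⅚)*(7 + ⅚)) = √(-4371 + 2*(⅚)*(47/6)) = √(-4371 + 235/18) = √(-78443/18) = I*√156886/6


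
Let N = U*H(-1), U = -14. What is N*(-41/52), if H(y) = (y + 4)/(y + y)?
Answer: -861/52 ≈ -16.558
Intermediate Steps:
H(y) = (4 + y)/(2*y) (H(y) = (4 + y)/((2*y)) = (4 + y)*(1/(2*y)) = (4 + y)/(2*y))
N = 21 (N = -7*(4 - 1)/(-1) = -7*(-1)*3 = -14*(-3/2) = 21)
N*(-41/52) = 21*(-41/52) = -861/52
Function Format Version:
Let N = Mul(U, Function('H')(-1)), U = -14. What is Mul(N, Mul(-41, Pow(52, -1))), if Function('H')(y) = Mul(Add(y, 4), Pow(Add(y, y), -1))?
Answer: Rational(-861, 52) ≈ -16.558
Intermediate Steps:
Function('H')(y) = Mul(Rational(1, 2), Pow(y, -1), Add(4, y)) (Function('H')(y) = Mul(Add(4, y), Pow(Mul(2, y), -1)) = Mul(Add(4, y), Mul(Rational(1, 2), Pow(y, -1))) = Mul(Rational(1, 2), Pow(y, -1), Add(4, y)))
N = 21 (N = Mul(-14, Mul(Rational(1, 2), Pow(-1, -1), Add(4, -1))) = Mul(-14, Mul(Rational(1, 2), -1, 3)) = Mul(-14, Rational(-3, 2)) = 21)
Mul(N, Mul(-41, Pow(52, -1))) = Mul(21, Mul(-41, Pow(52, -1))) = Mul(21, Mul(-41, Rational(1, 52))) = Mul(21, Rational(-41, 52)) = Rational(-861, 52)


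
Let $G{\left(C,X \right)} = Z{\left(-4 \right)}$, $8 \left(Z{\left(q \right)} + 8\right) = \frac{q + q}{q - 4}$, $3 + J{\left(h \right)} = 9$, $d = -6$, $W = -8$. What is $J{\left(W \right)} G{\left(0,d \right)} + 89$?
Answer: $\frac{167}{4} \approx 41.75$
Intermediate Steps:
$J{\left(h \right)} = 6$ ($J{\left(h \right)} = -3 + 9 = 6$)
$Z{\left(q \right)} = -8 + \frac{q}{4 \left(-4 + q\right)}$ ($Z{\left(q \right)} = -8 + \frac{\left(q + q\right) \frac{1}{q - 4}}{8} = -8 + \frac{2 q \frac{1}{-4 + q}}{8} = -8 + \frac{q}{4 \left(-4 + q\right)}$)
$G{\left(C,X \right)} = - \frac{63}{8}$ ($G{\left(C,X \right)} = \frac{128 - -124}{4 \left(-4 - 4\right)} = \frac{128 + 124}{4 \left(-8\right)} = \frac{1}{4} \left(- \frac{1}{8}\right) 252 = - \frac{63}{8}$)
$J{\left(W \right)} G{\left(0,d \right)} + 89 = 6 \left(- \frac{63}{8}\right) + 89 = - \frac{189}{4} + 89 = \frac{167}{4}$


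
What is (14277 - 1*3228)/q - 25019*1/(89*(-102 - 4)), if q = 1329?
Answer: 45828839/4179262 ≈ 10.966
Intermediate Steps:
(14277 - 1*3228)/q - 25019*1/(89*(-102 - 4)) = (14277 - 1*3228)/1329 - 25019*1/(89*(-102 - 4)) = (14277 - 3228)*(1/1329) - 25019/((-106*89)) = 11049*(1/1329) - 25019/(-9434) = 3683/443 - 25019*(-1/9434) = 3683/443 + 25019/9434 = 45828839/4179262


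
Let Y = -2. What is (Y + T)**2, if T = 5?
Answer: 9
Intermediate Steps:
(Y + T)**2 = (-2 + 5)**2 = 3**2 = 9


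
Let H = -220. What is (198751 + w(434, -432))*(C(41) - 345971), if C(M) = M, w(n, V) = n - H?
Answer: -68980171650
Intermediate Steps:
w(n, V) = 220 + n (w(n, V) = n - 1*(-220) = n + 220 = 220 + n)
(198751 + w(434, -432))*(C(41) - 345971) = (198751 + (220 + 434))*(41 - 345971) = (198751 + 654)*(-345930) = 199405*(-345930) = -68980171650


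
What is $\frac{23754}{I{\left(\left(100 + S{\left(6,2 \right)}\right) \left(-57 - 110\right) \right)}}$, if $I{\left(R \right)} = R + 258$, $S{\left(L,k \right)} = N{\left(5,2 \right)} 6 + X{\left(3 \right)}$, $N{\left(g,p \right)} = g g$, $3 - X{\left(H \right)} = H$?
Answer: $- \frac{11877}{20746} \approx -0.5725$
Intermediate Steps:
$X{\left(H \right)} = 3 - H$
$N{\left(g,p \right)} = g^{2}$
$S{\left(L,k \right)} = 150$ ($S{\left(L,k \right)} = 5^{2} \cdot 6 + \left(3 - 3\right) = 25 \cdot 6 + \left(3 - 3\right) = 150 + 0 = 150$)
$I{\left(R \right)} = 258 + R$
$\frac{23754}{I{\left(\left(100 + S{\left(6,2 \right)}\right) \left(-57 - 110\right) \right)}} = \frac{23754}{258 + \left(100 + 150\right) \left(-57 - 110\right)} = \frac{23754}{258 + 250 \left(-167\right)} = \frac{23754}{258 - 41750} = \frac{23754}{-41492} = 23754 \left(- \frac{1}{41492}\right) = - \frac{11877}{20746}$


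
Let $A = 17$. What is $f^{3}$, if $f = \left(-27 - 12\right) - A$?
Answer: $-175616$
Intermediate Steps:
$f = -56$ ($f = \left(-27 - 12\right) - 17 = -39 - 17 = -56$)
$f^{3} = \left(-56\right)^{3} = -175616$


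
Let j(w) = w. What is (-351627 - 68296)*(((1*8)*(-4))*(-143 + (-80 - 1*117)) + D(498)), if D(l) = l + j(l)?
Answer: -4987005548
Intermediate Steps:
D(l) = 2*l (D(l) = l + l = 2*l)
(-351627 - 68296)*(((1*8)*(-4))*(-143 + (-80 - 1*117)) + D(498)) = (-351627 - 68296)*(((1*8)*(-4))*(-143 + (-80 - 1*117)) + 2*498) = -419923*((8*(-4))*(-143 + (-80 - 117)) + 996) = -419923*(-32*(-143 - 197) + 996) = -419923*(-32*(-340) + 996) = -419923*(10880 + 996) = -419923*11876 = -4987005548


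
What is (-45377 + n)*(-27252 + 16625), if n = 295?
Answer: 479086414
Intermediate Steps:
(-45377 + n)*(-27252 + 16625) = (-45377 + 295)*(-27252 + 16625) = -45082*(-10627) = 479086414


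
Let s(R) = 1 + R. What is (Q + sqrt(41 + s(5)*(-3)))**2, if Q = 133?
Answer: (133 + sqrt(23))**2 ≈ 18988.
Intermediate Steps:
(Q + sqrt(41 + s(5)*(-3)))**2 = (133 + sqrt(41 + (1 + 5)*(-3)))**2 = (133 + sqrt(41 + 6*(-3)))**2 = (133 + sqrt(41 - 18))**2 = (133 + sqrt(23))**2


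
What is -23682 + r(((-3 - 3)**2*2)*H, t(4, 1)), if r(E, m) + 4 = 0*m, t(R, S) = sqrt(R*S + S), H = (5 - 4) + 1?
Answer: -23686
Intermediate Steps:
H = 2 (H = 1 + 1 = 2)
t(R, S) = sqrt(S + R*S)
r(E, m) = -4 (r(E, m) = -4 + 0*m = -4 + 0 = -4)
-23682 + r(((-3 - 3)**2*2)*H, t(4, 1)) = -23682 - 4 = -23686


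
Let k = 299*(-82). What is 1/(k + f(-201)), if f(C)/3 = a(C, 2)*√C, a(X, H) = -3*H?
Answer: I/(2*(-12259*I + 9*√201)) ≈ -4.0782e-5 + 4.2448e-7*I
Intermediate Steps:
k = -24518
f(C) = -18*√C (f(C) = 3*((-3*2)*√C) = 3*(-6*√C) = -18*√C)
1/(k + f(-201)) = 1/(-24518 - 18*I*√201)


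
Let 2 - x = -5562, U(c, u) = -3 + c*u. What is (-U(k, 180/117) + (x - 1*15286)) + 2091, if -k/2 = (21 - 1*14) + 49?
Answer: -96924/13 ≈ -7455.7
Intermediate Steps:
k = -112 (k = -2*((21 - 1*14) + 49) = -2*((21 - 14) + 49) = -2*(7 + 49) = -2*56 = -112)
x = 5564 (x = 2 - 1*(-5562) = 2 + 5562 = 5564)
(-U(k, 180/117) + (x - 1*15286)) + 2091 = (-(-3 - 20160/117) + (5564 - 1*15286)) + 2091 = (-(-3 - 20160/117) + (5564 - 15286)) + 2091 = (-(-3 - 112*20/13) - 9722) + 2091 = (-(-3 - 2240/13) - 9722) + 2091 = (-1*(-2279/13) - 9722) + 2091 = (2279/13 - 9722) + 2091 = -124107/13 + 2091 = -96924/13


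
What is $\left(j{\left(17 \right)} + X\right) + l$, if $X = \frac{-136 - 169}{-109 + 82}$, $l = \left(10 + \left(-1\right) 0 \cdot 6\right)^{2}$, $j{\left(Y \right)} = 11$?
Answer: $\frac{3302}{27} \approx 122.3$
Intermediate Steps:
$l = 100$ ($l = \left(10 + 0 \cdot 6\right)^{2} = \left(10 + 0\right)^{2} = 10^{2} = 100$)
$X = \frac{305}{27}$ ($X = - \frac{305}{-27} = \left(-305\right) \left(- \frac{1}{27}\right) = \frac{305}{27} \approx 11.296$)
$\left(j{\left(17 \right)} + X\right) + l = \left(11 + \frac{305}{27}\right) + 100 = \frac{602}{27} + 100 = \frac{3302}{27}$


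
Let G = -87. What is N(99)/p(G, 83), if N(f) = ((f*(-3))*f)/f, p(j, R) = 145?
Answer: -297/145 ≈ -2.0483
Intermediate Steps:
N(f) = -3*f (N(f) = ((-3*f)*f)/f = (-3*f²)/f = -3*f)
N(99)/p(G, 83) = -3*99/145 = -297*1/145 = -297/145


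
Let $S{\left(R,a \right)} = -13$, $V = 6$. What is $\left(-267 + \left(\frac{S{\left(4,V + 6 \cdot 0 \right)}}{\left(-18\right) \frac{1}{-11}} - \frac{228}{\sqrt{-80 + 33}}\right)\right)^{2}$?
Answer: $\frac{1134309431}{15228} - \frac{376124 i \sqrt{47}}{141} \approx 74488.0 - 18288.0 i$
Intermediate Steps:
$\left(-267 + \left(\frac{S{\left(4,V + 6 \cdot 0 \right)}}{\left(-18\right) \frac{1}{-11}} - \frac{228}{\sqrt{-80 + 33}}\right)\right)^{2} = \left(-267 - \left(\frac{143}{18} + \frac{228}{\sqrt{-80 + 33}}\right)\right)^{2} = \left(-267 - \left(\frac{143}{18} + 228 \left(- \frac{i \sqrt{47}}{47}\right)\right)\right)^{2} = \left(-267 - \left(\frac{143}{18} - \frac{228 i \sqrt{47}}{47}\right)\right)^{2} = \left(- \frac{4949}{18} + \frac{228 i \sqrt{47}}{47}\right)^{2}$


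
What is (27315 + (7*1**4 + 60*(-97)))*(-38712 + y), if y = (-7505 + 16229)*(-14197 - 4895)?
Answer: -3582175574640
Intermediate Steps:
y = -166558608 (y = 8724*(-19092) = -166558608)
(27315 + (7*1**4 + 60*(-97)))*(-38712 + y) = (27315 + (7*1**4 + 60*(-97)))*(-38712 - 166558608) = (27315 + (7*1 - 5820))*(-166597320) = (27315 + (7 - 5820))*(-166597320) = (27315 - 5813)*(-166597320) = 21502*(-166597320) = -3582175574640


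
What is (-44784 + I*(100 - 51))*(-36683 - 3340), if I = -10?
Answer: 1812001302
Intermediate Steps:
(-44784 + I*(100 - 51))*(-36683 - 3340) = (-44784 - 10*(100 - 51))*(-36683 - 3340) = (-44784 - 10*49)*(-40023) = (-44784 - 490)*(-40023) = -45274*(-40023) = 1812001302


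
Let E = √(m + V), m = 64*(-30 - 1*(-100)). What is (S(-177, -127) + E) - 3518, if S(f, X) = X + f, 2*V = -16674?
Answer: -3822 + I*√3857 ≈ -3822.0 + 62.105*I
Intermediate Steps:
V = -8337 (V = (½)*(-16674) = -8337)
m = 4480 (m = 64*(-30 + 100) = 64*70 = 4480)
E = I*√3857 (E = √(4480 - 8337) = √(-3857) = I*√3857 ≈ 62.105*I)
(S(-177, -127) + E) - 3518 = ((-127 - 177) + I*√3857) - 3518 = (-304 + I*√3857) - 3518 = -3822 + I*√3857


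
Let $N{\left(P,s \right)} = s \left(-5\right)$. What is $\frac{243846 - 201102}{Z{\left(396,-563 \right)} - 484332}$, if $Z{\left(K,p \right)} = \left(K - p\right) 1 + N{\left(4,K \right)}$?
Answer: $- \frac{42744}{485353} \approx -0.088068$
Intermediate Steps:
$N{\left(P,s \right)} = - 5 s$
$Z{\left(K,p \right)} = - p - 4 K$ ($Z{\left(K,p \right)} = \left(K - p\right) 1 - 5 K = \left(K - p\right) - 5 K = - p - 4 K$)
$\frac{243846 - 201102}{Z{\left(396,-563 \right)} - 484332} = \frac{243846 - 201102}{\left(\left(-1\right) \left(-563\right) - 1584\right) - 484332} = \frac{42744}{\left(563 - 1584\right) - 484332} = \frac{42744}{-1021 - 484332} = \frac{42744}{-485353} = 42744 \left(- \frac{1}{485353}\right) = - \frac{42744}{485353}$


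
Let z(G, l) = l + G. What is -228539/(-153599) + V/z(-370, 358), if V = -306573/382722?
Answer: 365564048041/235142865912 ≈ 1.5546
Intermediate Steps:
V = -102191/127574 (V = -306573*1/382722 = -102191/127574 ≈ -0.80103)
z(G, l) = G + l
-228539/(-153599) + V/z(-370, 358) = -228539/(-153599) - 102191/(127574*(-370 + 358)) = -228539*(-1/153599) - 102191/127574/(-12) = 228539/153599 - 102191/127574*(-1/12) = 228539/153599 + 102191/1530888 = 365564048041/235142865912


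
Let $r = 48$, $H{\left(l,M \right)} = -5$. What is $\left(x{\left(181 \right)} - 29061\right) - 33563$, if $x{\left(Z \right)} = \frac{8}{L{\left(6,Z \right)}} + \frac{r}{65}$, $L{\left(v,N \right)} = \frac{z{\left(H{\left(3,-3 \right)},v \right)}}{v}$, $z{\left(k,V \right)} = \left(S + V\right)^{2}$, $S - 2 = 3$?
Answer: $- \frac{492528832}{7865} \approx -62623.0$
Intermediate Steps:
$S = 5$ ($S = 2 + 3 = 5$)
$z{\left(k,V \right)} = \left(5 + V\right)^{2}$
$L{\left(v,N \right)} = \frac{\left(5 + v\right)^{2}}{v}$
$x{\left(Z \right)} = \frac{8928}{7865}$ ($x{\left(Z \right)} = \frac{8}{\frac{1}{6} \left(5 + 6\right)^{2}} + \frac{48}{65} = \frac{8}{\frac{1}{6} \cdot 11^{2}} + 48 \cdot \frac{1}{65} = \frac{8}{\frac{1}{6} \cdot 121} + \frac{48}{65} = \frac{8}{\frac{121}{6}} + \frac{48}{65} = 8 \cdot \frac{6}{121} + \frac{48}{65} = \frac{48}{121} + \frac{48}{65} = \frac{8928}{7865}$)
$\left(x{\left(181 \right)} - 29061\right) - 33563 = \left(\frac{8928}{7865} - 29061\right) - 33563 = - \frac{228555837}{7865} - 33563 = - \frac{492528832}{7865}$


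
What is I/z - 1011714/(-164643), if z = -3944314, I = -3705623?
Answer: 1533540860595/216467896634 ≈ 7.0844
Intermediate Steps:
I/z - 1011714/(-164643) = -3705623/(-3944314) - 1011714/(-164643) = -3705623*(-1/3944314) - 1011714*(-1/164643) = 3705623/3944314 + 337238/54881 = 1533540860595/216467896634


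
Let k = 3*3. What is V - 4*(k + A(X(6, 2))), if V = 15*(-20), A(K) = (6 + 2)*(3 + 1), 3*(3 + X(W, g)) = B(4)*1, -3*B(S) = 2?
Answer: -464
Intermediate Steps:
B(S) = -2/3 (B(S) = -1/3*2 = -2/3)
X(W, g) = -29/9 (X(W, g) = -3 + (-2/3*1)/3 = -3 + (1/3)*(-2/3) = -3 - 2/9 = -29/9)
A(K) = 32 (A(K) = 8*4 = 32)
k = 9
V = -300
V - 4*(k + A(X(6, 2))) = -300 - 4*(9 + 32) = -300 - 4*41 = -300 - 164 = -464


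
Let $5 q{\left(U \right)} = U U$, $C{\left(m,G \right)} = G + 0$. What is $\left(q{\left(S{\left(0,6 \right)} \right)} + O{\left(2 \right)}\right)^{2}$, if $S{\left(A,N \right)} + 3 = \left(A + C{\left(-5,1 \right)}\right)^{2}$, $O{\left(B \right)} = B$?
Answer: $\frac{196}{25} \approx 7.84$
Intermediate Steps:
$C{\left(m,G \right)} = G$
$S{\left(A,N \right)} = -3 + \left(1 + A\right)^{2}$ ($S{\left(A,N \right)} = -3 + \left(A + 1\right)^{2} = -3 + \left(1 + A\right)^{2}$)
$q{\left(U \right)} = \frac{U^{2}}{5}$ ($q{\left(U \right)} = \frac{U U}{5} = \frac{U^{2}}{5}$)
$\left(q{\left(S{\left(0,6 \right)} \right)} + O{\left(2 \right)}\right)^{2} = \left(\frac{\left(-3 + \left(1 + 0\right)^{2}\right)^{2}}{5} + 2\right)^{2} = \left(\frac{\left(-3 + 1^{2}\right)^{2}}{5} + 2\right)^{2} = \left(\frac{\left(-3 + 1\right)^{2}}{5} + 2\right)^{2} = \left(\frac{\left(-2\right)^{2}}{5} + 2\right)^{2} = \left(\frac{1}{5} \cdot 4 + 2\right)^{2} = \left(\frac{4}{5} + 2\right)^{2} = \left(\frac{14}{5}\right)^{2} = \frac{196}{25}$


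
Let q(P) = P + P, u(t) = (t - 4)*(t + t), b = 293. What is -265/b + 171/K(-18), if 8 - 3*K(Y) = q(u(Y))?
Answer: -567949/461768 ≈ -1.2299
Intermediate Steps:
u(t) = 2*t*(-4 + t) (u(t) = (-4 + t)*(2*t) = 2*t*(-4 + t))
q(P) = 2*P
K(Y) = 8/3 - 4*Y*(-4 + Y)/3 (K(Y) = 8/3 - 2*2*Y*(-4 + Y)/3 = 8/3 - 4*Y*(-4 + Y)/3)
-265/b + 171/K(-18) = -265/293 + 171/(8/3 - 4/3*(-18)*(-4 - 18)) = -265*1/293 + 171/(8/3 - 4/3*(-18)*(-22)) = -265/293 + 171/(8/3 - 528) = -265/293 + 171/(-1576/3) = -265/293 + 171*(-3/1576) = -265/293 - 513/1576 = -567949/461768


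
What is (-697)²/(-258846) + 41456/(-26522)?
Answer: -11807673037/3432556806 ≈ -3.4399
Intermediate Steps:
(-697)²/(-258846) + 41456/(-26522) = 485809*(-1/258846) + 41456*(-1/26522) = -485809/258846 - 20728/13261 = -11807673037/3432556806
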